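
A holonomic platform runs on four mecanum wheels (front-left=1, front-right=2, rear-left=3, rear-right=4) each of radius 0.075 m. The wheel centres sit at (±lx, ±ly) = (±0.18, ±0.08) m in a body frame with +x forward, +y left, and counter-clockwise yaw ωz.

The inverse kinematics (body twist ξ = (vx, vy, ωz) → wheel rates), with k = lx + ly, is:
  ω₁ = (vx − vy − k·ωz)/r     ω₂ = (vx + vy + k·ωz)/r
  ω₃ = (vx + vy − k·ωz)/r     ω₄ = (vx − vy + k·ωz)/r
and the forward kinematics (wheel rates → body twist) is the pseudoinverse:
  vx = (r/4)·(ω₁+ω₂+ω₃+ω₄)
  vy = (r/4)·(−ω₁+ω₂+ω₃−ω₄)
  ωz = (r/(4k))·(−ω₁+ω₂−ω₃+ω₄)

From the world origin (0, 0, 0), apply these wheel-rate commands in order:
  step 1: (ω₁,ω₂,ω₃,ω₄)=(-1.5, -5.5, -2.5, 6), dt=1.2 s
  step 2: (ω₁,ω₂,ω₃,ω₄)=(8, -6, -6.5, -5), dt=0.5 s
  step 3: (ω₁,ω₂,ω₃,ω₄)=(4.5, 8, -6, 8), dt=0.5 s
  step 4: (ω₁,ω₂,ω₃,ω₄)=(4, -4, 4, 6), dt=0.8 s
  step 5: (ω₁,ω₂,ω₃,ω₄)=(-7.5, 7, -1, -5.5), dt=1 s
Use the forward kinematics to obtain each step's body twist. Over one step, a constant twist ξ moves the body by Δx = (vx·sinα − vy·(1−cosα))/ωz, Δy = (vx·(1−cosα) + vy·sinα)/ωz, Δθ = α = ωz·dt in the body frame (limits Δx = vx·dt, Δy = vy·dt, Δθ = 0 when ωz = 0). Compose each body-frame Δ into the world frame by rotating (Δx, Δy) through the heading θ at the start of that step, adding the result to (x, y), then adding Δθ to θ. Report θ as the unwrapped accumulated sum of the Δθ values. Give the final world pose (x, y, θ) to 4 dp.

(-0.0366, -0.3660, 0.9447)

step 1: ξ=(vx,vy,ωz)=(-0.0656, -0.2344, 0.3245), dt=1.2 → body Δ=(-0.0227, -0.2893, 0.3894) → world pose (-0.0227, -0.2893, 0.3894)
step 2: ξ=(vx,vy,ωz)=(-0.1781, -0.2906, -0.9014), dt=0.5 → body Δ=(-0.1183, -0.1207, -0.4507) → world pose (-0.0863, -0.4459, -0.0613)
step 3: ξ=(vx,vy,ωz)=(0.2719, -0.1969, 1.2620), dt=0.5 → body Δ=(0.1571, -0.0505, 0.6310) → world pose (0.0675, -0.5060, 0.5697)
step 4: ξ=(vx,vy,ωz)=(0.1875, -0.1875, -0.4327), dt=0.8 → body Δ=(0.1213, -0.1727, -0.3462) → world pose (0.2628, -0.5860, 0.2236)
step 5: ξ=(vx,vy,ωz)=(-0.1312, 0.3563, 0.7212), dt=1.0 → body Δ=(-0.2431, 0.2809, 0.7212) → world pose (-0.0366, -0.3660, 0.9447)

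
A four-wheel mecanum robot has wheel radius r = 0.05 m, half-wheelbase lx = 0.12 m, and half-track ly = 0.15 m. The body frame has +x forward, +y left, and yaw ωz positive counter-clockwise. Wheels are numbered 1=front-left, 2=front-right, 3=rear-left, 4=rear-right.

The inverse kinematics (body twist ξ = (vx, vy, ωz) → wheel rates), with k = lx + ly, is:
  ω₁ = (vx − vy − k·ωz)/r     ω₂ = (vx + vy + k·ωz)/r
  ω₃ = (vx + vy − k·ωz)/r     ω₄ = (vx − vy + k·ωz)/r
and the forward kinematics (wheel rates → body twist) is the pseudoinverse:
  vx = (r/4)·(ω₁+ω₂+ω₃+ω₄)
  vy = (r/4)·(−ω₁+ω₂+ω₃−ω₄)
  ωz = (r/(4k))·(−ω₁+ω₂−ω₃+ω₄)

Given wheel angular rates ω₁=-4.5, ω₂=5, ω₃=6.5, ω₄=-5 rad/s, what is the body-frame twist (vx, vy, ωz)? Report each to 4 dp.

k = lx + ly = 0.12 + 0.15 = 0.2700
ω₁+ω₂+ω₃+ω₄ = 2.0000  →  vx = (0.05/4)·2.0000 = 0.0250
−ω₁+ω₂+ω₃−ω₄ = 21.0000  →  vy = (0.05/4)·21.0000 = 0.2625
−ω₁+ω₂−ω₃+ω₄ = -2.0000  →  ωz = (0.05/1.0800)·-2.0000 = -0.0926

(0.0250, 0.2625, -0.0926)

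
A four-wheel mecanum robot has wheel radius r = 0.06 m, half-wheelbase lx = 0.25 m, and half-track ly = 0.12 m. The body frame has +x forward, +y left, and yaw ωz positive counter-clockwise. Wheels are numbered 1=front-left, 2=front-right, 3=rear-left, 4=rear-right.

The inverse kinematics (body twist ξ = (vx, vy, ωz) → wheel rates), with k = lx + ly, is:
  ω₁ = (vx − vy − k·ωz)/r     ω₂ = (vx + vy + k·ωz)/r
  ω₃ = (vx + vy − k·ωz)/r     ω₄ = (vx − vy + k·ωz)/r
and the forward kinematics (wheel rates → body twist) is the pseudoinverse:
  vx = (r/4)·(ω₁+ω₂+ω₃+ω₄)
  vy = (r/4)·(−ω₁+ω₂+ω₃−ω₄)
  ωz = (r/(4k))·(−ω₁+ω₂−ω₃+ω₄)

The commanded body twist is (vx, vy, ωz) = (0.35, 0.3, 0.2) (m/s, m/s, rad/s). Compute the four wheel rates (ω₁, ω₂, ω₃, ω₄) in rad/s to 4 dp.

k = lx + ly = 0.25 + 0.12 = 0.3700;  k·ωz = 0.3700·0.2 = 0.0740
ω₁ (FL) = (vx − vy − k·ωz)/r = -0.0240/0.06 = -0.4000
ω₂ (FR) = (vx + vy + k·ωz)/r = 0.7240/0.06 = 12.0667
ω₃ (RL) = (vx + vy − k·ωz)/r = 0.5760/0.06 = 9.6000
ω₄ (RR) = (vx − vy + k·ωz)/r = 0.1240/0.06 = 2.0667

(-0.4000, 12.0667, 9.6000, 2.0667)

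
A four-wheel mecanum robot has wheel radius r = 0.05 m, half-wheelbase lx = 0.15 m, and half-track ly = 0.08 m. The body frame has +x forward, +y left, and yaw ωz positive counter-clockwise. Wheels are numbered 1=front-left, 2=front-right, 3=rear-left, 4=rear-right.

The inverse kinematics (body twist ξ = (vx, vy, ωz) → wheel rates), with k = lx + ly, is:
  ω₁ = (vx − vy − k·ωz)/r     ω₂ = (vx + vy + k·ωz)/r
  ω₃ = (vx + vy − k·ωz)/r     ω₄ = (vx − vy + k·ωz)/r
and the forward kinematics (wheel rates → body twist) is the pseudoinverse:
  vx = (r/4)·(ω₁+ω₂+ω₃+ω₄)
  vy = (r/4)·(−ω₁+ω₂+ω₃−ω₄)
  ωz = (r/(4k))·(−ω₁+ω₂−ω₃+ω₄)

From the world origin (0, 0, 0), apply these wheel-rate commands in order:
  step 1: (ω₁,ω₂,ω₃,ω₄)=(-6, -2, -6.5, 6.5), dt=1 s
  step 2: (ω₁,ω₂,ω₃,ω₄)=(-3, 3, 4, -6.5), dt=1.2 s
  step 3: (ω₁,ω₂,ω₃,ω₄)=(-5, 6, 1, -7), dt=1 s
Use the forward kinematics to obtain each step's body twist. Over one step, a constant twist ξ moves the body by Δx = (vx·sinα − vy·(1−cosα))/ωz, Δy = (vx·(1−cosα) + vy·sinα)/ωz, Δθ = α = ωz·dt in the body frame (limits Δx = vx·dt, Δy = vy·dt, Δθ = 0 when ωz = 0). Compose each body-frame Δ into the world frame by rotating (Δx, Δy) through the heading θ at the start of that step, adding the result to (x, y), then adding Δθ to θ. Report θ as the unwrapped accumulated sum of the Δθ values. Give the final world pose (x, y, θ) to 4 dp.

step 1: ξ=(vx,vy,ωz)=(-0.1000, -0.1125, 0.9239), dt=1.0 → body Δ=(-0.0380, -0.1402, 0.9239) → world pose (-0.0380, -0.1402, 0.9239)
step 2: ξ=(vx,vy,ωz)=(-0.0312, 0.2063, -0.2446), dt=1.2 → body Δ=(-0.0009, 0.2494, -0.2935) → world pose (-0.2376, 0.0094, 0.6304)
step 3: ξ=(vx,vy,ωz)=(-0.0625, 0.2375, 0.1630), dt=1.0 → body Δ=(-0.0815, 0.2314, 0.1630) → world pose (-0.4398, 0.1483, 0.7935)

(-0.4398, 0.1483, 0.7935)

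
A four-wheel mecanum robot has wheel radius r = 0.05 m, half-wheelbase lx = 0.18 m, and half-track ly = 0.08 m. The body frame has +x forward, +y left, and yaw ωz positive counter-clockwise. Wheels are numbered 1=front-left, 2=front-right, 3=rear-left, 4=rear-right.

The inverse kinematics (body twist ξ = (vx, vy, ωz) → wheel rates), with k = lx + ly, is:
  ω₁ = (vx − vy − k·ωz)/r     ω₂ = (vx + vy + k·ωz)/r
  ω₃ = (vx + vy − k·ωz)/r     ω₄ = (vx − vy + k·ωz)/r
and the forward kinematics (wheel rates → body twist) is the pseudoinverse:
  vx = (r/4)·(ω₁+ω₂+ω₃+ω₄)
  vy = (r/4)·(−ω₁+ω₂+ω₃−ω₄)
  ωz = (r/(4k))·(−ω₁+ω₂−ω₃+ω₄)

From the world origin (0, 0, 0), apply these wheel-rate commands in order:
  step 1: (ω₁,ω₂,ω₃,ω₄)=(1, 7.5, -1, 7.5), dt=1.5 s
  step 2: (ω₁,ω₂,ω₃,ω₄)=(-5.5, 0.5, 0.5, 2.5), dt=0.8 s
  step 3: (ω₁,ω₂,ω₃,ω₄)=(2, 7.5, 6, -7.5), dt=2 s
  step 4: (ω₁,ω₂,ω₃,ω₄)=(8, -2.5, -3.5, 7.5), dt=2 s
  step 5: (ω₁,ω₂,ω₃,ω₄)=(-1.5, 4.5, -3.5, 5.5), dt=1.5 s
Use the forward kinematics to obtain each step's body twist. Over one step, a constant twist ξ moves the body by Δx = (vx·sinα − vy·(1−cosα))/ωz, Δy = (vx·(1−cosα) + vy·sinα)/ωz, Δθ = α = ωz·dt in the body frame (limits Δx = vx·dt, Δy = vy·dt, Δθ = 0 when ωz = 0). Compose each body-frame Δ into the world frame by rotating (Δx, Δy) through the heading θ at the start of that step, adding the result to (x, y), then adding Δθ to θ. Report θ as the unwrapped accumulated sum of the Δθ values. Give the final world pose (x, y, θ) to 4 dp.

(0.5116, 0.2921, 1.7500)

step 1: ξ=(vx,vy,ωz)=(0.1875, -0.0250, 0.7212), dt=1.5 → body Δ=(0.2479, 0.1072, 1.0817) → world pose (0.2479, 0.1072, 1.0817)
step 2: ξ=(vx,vy,ωz)=(-0.0250, 0.0500, 0.3846), dt=0.8 → body Δ=(-0.0258, 0.0363, 0.3077) → world pose (0.2037, 0.1015, 1.3894)
step 3: ξ=(vx,vy,ωz)=(0.1000, 0.2375, -0.3846), dt=2.0 → body Δ=(0.3547, 0.3563, -0.7692) → world pose (-0.0828, 0.5147, 0.6202)
step 4: ξ=(vx,vy,ωz)=(0.1187, -0.2687, 0.0240), dt=2.0 → body Δ=(0.2503, -0.5316, 0.0481) → world pose (0.4299, 0.2276, 0.6683)
step 5: ξ=(vx,vy,ωz)=(0.0625, -0.0375, 0.7212), dt=1.5 → body Δ=(0.1041, 0.0000, 1.0817) → world pose (0.5116, 0.2921, 1.7500)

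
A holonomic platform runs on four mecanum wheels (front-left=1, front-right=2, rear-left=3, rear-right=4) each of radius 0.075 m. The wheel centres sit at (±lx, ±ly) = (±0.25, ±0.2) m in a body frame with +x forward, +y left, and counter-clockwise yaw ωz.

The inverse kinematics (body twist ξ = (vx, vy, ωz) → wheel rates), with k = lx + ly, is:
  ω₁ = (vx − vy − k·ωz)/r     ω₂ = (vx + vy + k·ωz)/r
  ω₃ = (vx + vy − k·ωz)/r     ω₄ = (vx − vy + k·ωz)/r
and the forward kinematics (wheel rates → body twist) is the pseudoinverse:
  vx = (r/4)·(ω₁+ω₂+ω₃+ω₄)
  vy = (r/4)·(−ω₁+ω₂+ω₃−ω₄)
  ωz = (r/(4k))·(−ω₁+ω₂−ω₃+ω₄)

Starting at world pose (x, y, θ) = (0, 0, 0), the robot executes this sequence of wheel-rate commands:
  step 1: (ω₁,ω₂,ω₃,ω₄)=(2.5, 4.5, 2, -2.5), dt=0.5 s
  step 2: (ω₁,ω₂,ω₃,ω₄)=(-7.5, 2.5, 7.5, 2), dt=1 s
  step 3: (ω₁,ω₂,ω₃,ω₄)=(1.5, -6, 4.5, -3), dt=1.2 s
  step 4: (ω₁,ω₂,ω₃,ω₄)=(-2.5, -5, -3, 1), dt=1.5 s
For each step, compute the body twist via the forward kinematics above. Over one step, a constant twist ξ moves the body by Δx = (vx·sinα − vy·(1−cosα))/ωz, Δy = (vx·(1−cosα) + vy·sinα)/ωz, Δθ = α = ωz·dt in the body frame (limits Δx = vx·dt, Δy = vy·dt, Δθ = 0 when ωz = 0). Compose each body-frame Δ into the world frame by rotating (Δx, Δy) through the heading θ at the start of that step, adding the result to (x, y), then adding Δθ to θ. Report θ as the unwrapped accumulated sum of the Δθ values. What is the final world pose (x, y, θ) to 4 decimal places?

step 1: ξ=(vx,vy,ωz)=(0.1219, 0.1219, -0.1042), dt=0.5 → body Δ=(0.0625, 0.0593, -0.0521) → world pose (0.0625, 0.0593, -0.0521)
step 2: ξ=(vx,vy,ωz)=(0.0844, 0.2906, 0.1875), dt=1.0 → body Δ=(0.0567, 0.2968, 0.1875) → world pose (0.1346, 0.3528, 0.1354)
step 3: ξ=(vx,vy,ωz)=(-0.0562, 0.0000, -0.6250), dt=1.2 → body Δ=(-0.0613, 0.0241, -0.7500) → world pose (0.0705, 0.3684, -0.6146)
step 4: ξ=(vx,vy,ωz)=(-0.1781, -0.1219, 0.0625), dt=1.5 → body Δ=(-0.2582, -0.1951, 0.0938) → world pose (-0.2529, 0.3580, -0.5208)

(-0.2529, 0.3580, -0.5208)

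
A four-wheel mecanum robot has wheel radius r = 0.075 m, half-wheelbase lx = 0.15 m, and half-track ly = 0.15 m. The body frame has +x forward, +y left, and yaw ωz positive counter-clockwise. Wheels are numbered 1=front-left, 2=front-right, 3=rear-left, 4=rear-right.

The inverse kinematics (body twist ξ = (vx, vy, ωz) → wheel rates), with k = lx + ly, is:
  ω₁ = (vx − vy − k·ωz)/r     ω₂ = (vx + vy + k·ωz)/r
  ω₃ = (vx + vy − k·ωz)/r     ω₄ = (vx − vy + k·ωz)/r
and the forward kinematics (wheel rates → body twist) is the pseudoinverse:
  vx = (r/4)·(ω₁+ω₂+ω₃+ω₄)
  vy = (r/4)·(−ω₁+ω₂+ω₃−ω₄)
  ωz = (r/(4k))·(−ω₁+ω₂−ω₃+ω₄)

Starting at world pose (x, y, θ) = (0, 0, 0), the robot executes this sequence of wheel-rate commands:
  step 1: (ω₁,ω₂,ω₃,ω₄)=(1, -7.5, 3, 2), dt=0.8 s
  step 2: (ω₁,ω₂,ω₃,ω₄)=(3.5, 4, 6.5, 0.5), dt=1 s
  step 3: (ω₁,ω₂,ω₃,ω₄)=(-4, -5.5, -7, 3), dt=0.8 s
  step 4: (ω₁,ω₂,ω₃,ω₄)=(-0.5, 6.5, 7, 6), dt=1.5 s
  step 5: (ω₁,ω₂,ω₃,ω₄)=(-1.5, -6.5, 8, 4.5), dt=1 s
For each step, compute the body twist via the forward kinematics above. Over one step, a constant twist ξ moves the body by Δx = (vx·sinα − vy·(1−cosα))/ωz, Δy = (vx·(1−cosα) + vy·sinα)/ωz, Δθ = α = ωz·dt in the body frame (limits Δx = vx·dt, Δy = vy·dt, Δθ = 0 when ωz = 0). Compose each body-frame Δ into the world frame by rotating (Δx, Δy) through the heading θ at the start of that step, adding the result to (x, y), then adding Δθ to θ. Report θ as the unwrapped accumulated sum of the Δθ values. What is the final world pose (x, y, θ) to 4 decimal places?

(0.6076, -0.0698, -0.3625)

step 1: ξ=(vx,vy,ωz)=(-0.0281, -0.1406, -0.5938), dt=0.8 → body Δ=(-0.0479, -0.1031, -0.4750) → world pose (-0.0479, -0.1031, -0.4750)
step 2: ξ=(vx,vy,ωz)=(0.2719, 0.1219, -0.3438), dt=1.0 → body Δ=(0.2873, 0.0732, -0.3438) → world pose (0.2411, -0.1694, -0.8188)
step 3: ξ=(vx,vy,ωz)=(-0.2531, -0.2156, 0.5312), dt=0.8 → body Δ=(-0.1604, -0.2097, 0.4250) → world pose (-0.0216, -0.1955, -0.3938)
step 4: ξ=(vx,vy,ωz)=(0.3563, 0.1500, 0.3750), dt=1.5 → body Δ=(0.4450, 0.3597, 0.5625) → world pose (0.5273, -0.0341, 0.1687)
step 5: ξ=(vx,vy,ωz)=(0.0844, -0.0281, -0.5312), dt=1.0 → body Δ=(0.0732, -0.0487, -0.5312) → world pose (0.6076, -0.0698, -0.3625)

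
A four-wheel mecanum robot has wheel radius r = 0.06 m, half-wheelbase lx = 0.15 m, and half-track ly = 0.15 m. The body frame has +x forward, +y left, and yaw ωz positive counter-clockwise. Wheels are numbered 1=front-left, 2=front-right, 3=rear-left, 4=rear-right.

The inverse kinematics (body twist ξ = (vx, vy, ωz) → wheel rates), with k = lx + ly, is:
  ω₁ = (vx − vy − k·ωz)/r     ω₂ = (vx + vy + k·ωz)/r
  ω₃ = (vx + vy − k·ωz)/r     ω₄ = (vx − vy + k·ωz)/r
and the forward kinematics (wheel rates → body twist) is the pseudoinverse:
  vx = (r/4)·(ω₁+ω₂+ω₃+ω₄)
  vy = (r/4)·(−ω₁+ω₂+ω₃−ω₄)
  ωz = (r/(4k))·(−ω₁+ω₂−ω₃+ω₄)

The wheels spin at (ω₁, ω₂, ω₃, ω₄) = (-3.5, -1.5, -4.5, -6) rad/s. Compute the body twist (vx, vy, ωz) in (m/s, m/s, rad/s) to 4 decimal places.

k = lx + ly = 0.15 + 0.15 = 0.3000
ω₁+ω₂+ω₃+ω₄ = -15.5000  →  vx = (0.06/4)·-15.5000 = -0.2325
−ω₁+ω₂+ω₃−ω₄ = 3.5000  →  vy = (0.06/4)·3.5000 = 0.0525
−ω₁+ω₂−ω₃+ω₄ = 0.5000  →  ωz = (0.06/1.2000)·0.5000 = 0.0250

(-0.2325, 0.0525, 0.0250)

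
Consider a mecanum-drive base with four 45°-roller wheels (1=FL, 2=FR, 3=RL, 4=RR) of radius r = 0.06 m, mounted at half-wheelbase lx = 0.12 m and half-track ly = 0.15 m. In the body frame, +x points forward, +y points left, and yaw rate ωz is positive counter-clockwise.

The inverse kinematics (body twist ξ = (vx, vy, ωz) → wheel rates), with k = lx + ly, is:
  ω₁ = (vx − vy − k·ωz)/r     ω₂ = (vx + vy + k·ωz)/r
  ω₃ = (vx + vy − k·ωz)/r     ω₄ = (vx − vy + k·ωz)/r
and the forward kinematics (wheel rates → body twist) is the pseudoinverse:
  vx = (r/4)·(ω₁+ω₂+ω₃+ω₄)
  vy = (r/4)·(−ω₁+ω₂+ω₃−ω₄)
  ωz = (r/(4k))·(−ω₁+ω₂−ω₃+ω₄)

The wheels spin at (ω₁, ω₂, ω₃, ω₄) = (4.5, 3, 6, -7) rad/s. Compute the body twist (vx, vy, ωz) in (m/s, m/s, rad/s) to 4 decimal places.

(0.0975, 0.1725, -0.8056)

k = lx + ly = 0.12 + 0.15 = 0.2700
ω₁+ω₂+ω₃+ω₄ = 6.5000  →  vx = (0.06/4)·6.5000 = 0.0975
−ω₁+ω₂+ω₃−ω₄ = 11.5000  →  vy = (0.06/4)·11.5000 = 0.1725
−ω₁+ω₂−ω₃+ω₄ = -14.5000  →  ωz = (0.06/1.0800)·-14.5000 = -0.8056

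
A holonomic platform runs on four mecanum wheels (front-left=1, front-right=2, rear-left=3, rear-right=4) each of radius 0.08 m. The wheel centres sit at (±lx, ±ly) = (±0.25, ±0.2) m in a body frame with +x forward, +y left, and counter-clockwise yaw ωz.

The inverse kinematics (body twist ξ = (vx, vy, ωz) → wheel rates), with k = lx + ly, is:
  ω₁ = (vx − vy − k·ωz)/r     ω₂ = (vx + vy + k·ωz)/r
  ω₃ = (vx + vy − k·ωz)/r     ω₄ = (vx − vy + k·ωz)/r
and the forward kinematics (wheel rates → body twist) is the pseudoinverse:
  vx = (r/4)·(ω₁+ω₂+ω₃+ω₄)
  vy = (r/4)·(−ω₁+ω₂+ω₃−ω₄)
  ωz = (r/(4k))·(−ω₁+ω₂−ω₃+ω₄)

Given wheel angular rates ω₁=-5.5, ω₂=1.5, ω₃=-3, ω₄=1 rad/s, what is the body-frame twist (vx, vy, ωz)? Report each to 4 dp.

(-0.1200, 0.0600, 0.4889)

k = lx + ly = 0.25 + 0.2 = 0.4500
ω₁+ω₂+ω₃+ω₄ = -6.0000  →  vx = (0.08/4)·-6.0000 = -0.1200
−ω₁+ω₂+ω₃−ω₄ = 3.0000  →  vy = (0.08/4)·3.0000 = 0.0600
−ω₁+ω₂−ω₃+ω₄ = 11.0000  →  ωz = (0.08/1.8000)·11.0000 = 0.4889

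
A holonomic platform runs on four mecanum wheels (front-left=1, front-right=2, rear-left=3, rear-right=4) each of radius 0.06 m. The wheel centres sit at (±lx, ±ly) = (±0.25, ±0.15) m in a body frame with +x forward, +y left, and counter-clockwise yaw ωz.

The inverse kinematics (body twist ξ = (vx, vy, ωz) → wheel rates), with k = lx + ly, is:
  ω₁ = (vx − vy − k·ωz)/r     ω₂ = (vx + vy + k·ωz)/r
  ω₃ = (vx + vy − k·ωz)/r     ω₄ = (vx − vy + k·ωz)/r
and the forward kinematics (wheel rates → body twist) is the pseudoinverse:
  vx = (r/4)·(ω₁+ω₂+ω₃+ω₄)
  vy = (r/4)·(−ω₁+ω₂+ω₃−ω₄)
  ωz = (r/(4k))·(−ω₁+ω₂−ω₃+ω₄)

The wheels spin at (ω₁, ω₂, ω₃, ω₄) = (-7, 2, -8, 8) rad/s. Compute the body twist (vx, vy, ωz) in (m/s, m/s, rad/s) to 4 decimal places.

k = lx + ly = 0.25 + 0.15 = 0.4000
ω₁+ω₂+ω₃+ω₄ = -5.0000  →  vx = (0.06/4)·-5.0000 = -0.0750
−ω₁+ω₂+ω₃−ω₄ = -7.0000  →  vy = (0.06/4)·-7.0000 = -0.1050
−ω₁+ω₂−ω₃+ω₄ = 25.0000  →  ωz = (0.06/1.6000)·25.0000 = 0.9375

(-0.0750, -0.1050, 0.9375)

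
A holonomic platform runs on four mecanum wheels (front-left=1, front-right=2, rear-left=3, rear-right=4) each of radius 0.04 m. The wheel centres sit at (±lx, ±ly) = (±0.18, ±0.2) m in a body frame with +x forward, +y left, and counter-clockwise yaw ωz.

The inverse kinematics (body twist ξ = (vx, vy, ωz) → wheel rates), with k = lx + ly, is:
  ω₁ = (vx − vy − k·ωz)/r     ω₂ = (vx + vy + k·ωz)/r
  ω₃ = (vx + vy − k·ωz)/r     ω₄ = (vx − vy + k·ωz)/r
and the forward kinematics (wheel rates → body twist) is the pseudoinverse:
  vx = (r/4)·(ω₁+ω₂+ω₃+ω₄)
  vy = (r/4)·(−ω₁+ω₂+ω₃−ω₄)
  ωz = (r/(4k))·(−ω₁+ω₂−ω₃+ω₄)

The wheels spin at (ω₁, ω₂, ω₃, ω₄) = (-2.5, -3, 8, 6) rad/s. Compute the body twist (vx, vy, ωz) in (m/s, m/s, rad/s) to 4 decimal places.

k = lx + ly = 0.18 + 0.2 = 0.3800
ω₁+ω₂+ω₃+ω₄ = 8.5000  →  vx = (0.04/4)·8.5000 = 0.0850
−ω₁+ω₂+ω₃−ω₄ = 1.5000  →  vy = (0.04/4)·1.5000 = 0.0150
−ω₁+ω₂−ω₃+ω₄ = -2.5000  →  ωz = (0.04/1.5200)·-2.5000 = -0.0658

(0.0850, 0.0150, -0.0658)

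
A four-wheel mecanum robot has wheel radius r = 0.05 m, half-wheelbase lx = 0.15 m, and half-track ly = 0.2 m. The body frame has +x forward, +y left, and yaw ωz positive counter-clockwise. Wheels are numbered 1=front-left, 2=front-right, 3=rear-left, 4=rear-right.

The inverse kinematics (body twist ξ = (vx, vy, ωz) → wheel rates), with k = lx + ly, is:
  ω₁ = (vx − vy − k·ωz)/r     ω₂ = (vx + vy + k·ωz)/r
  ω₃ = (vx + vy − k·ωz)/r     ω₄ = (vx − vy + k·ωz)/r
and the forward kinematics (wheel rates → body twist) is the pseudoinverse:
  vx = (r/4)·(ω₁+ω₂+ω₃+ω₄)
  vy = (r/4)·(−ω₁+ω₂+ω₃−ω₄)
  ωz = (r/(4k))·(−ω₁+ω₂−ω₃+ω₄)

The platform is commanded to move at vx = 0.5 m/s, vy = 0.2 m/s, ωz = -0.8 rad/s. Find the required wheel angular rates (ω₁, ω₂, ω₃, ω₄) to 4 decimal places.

k = lx + ly = 0.15 + 0.2 = 0.3500;  k·ωz = 0.3500·-0.8 = -0.2800
ω₁ (FL) = (vx − vy − k·ωz)/r = 0.5800/0.05 = 11.6000
ω₂ (FR) = (vx + vy + k·ωz)/r = 0.4200/0.05 = 8.4000
ω₃ (RL) = (vx + vy − k·ωz)/r = 0.9800/0.05 = 19.6000
ω₄ (RR) = (vx − vy + k·ωz)/r = 0.0200/0.05 = 0.4000

(11.6000, 8.4000, 19.6000, 0.4000)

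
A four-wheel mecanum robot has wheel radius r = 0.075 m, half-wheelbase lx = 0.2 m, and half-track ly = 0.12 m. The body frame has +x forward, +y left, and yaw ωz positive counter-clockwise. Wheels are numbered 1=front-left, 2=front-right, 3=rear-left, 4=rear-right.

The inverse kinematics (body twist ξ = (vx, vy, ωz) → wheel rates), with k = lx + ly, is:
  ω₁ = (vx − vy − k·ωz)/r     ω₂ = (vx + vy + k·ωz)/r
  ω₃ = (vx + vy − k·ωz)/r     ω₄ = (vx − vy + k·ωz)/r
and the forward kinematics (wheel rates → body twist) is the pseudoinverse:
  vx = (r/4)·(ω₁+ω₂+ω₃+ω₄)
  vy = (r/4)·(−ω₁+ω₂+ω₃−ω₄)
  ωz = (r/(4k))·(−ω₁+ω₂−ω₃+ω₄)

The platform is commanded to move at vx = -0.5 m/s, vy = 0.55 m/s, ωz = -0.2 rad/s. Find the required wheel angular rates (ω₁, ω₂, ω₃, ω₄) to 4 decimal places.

k = lx + ly = 0.2 + 0.12 = 0.3200;  k·ωz = 0.3200·-0.2 = -0.0640
ω₁ (FL) = (vx − vy − k·ωz)/r = -0.9860/0.075 = -13.1467
ω₂ (FR) = (vx + vy + k·ωz)/r = -0.0140/0.075 = -0.1867
ω₃ (RL) = (vx + vy − k·ωz)/r = 0.1140/0.075 = 1.5200
ω₄ (RR) = (vx − vy + k·ωz)/r = -1.1140/0.075 = -14.8533

(-13.1467, -0.1867, 1.5200, -14.8533)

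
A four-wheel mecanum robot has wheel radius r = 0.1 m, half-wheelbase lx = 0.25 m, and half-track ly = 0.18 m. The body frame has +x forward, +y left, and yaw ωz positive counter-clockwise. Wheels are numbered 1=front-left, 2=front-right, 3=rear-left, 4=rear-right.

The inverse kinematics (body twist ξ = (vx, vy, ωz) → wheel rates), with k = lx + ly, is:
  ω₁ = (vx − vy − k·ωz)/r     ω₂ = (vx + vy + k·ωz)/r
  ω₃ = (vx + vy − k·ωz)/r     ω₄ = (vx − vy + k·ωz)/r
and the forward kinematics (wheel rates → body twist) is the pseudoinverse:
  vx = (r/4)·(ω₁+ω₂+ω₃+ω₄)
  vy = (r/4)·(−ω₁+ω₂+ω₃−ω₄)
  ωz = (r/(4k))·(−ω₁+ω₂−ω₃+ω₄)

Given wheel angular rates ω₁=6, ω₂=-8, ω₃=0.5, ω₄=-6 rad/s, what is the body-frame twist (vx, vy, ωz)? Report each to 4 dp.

(-0.1875, -0.1875, -1.1919)

k = lx + ly = 0.25 + 0.18 = 0.4300
ω₁+ω₂+ω₃+ω₄ = -7.5000  →  vx = (0.1/4)·-7.5000 = -0.1875
−ω₁+ω₂+ω₃−ω₄ = -7.5000  →  vy = (0.1/4)·-7.5000 = -0.1875
−ω₁+ω₂−ω₃+ω₄ = -20.5000  →  ωz = (0.1/1.7200)·-20.5000 = -1.1919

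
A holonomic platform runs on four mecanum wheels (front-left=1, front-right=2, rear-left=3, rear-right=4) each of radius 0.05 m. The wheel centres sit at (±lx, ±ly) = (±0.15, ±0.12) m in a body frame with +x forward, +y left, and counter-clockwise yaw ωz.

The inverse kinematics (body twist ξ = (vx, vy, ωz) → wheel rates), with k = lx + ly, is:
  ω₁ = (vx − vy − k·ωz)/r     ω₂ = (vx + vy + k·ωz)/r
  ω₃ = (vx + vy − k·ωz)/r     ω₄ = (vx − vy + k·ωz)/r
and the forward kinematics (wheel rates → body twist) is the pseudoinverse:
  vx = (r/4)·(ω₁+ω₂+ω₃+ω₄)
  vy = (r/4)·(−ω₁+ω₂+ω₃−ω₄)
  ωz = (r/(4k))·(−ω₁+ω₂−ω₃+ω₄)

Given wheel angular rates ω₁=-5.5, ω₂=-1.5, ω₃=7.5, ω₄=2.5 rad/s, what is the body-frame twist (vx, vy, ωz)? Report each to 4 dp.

k = lx + ly = 0.15 + 0.12 = 0.2700
ω₁+ω₂+ω₃+ω₄ = 3.0000  →  vx = (0.05/4)·3.0000 = 0.0375
−ω₁+ω₂+ω₃−ω₄ = 9.0000  →  vy = (0.05/4)·9.0000 = 0.1125
−ω₁+ω₂−ω₃+ω₄ = -1.0000  →  ωz = (0.05/1.0800)·-1.0000 = -0.0463

(0.0375, 0.1125, -0.0463)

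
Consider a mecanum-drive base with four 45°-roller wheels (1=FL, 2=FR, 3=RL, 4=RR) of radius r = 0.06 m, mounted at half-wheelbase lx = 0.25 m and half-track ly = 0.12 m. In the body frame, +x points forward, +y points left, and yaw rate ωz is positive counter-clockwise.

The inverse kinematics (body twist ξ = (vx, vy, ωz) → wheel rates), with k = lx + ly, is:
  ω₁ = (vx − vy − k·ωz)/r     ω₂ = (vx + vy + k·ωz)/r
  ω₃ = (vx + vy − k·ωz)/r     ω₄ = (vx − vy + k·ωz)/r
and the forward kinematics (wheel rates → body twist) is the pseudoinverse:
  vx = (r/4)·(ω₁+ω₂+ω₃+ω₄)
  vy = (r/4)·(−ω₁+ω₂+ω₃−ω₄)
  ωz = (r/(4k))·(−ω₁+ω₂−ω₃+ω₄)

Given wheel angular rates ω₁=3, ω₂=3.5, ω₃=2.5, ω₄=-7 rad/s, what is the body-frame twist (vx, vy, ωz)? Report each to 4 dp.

k = lx + ly = 0.25 + 0.12 = 0.3700
ω₁+ω₂+ω₃+ω₄ = 2.0000  →  vx = (0.06/4)·2.0000 = 0.0300
−ω₁+ω₂+ω₃−ω₄ = 10.0000  →  vy = (0.06/4)·10.0000 = 0.1500
−ω₁+ω₂−ω₃+ω₄ = -9.0000  →  ωz = (0.06/1.4800)·-9.0000 = -0.3649

(0.0300, 0.1500, -0.3649)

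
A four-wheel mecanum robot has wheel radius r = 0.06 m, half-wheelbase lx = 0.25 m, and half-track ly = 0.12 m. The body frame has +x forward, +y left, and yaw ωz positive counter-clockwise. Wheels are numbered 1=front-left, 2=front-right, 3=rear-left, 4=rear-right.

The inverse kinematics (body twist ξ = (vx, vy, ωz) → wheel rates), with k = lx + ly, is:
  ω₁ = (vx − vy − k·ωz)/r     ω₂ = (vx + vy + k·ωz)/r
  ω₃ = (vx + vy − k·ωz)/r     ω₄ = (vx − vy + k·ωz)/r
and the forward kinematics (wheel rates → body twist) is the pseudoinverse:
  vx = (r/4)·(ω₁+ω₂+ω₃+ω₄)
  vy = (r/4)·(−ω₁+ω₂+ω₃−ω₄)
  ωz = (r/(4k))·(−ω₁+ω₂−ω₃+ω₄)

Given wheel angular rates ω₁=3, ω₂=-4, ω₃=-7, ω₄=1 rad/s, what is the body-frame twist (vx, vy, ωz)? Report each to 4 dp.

(-0.1050, -0.2250, 0.0405)

k = lx + ly = 0.25 + 0.12 = 0.3700
ω₁+ω₂+ω₃+ω₄ = -7.0000  →  vx = (0.06/4)·-7.0000 = -0.1050
−ω₁+ω₂+ω₃−ω₄ = -15.0000  →  vy = (0.06/4)·-15.0000 = -0.2250
−ω₁+ω₂−ω₃+ω₄ = 1.0000  →  ωz = (0.06/1.4800)·1.0000 = 0.0405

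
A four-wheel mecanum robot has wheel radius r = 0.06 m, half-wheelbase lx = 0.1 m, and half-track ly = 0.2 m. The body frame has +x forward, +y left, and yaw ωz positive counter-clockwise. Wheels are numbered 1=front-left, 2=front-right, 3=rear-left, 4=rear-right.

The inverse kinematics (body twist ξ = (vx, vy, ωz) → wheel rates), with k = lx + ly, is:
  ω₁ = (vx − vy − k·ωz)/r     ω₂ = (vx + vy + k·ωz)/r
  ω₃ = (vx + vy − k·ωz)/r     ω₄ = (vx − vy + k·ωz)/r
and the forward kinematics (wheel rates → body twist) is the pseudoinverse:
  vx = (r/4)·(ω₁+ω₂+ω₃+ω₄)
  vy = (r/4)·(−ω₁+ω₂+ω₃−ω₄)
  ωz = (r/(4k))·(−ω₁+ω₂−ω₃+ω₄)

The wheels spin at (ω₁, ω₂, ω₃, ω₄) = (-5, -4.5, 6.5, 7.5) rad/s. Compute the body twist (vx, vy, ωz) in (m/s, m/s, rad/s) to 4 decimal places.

k = lx + ly = 0.1 + 0.2 = 0.3000
ω₁+ω₂+ω₃+ω₄ = 4.5000  →  vx = (0.06/4)·4.5000 = 0.0675
−ω₁+ω₂+ω₃−ω₄ = -0.5000  →  vy = (0.06/4)·-0.5000 = -0.0075
−ω₁+ω₂−ω₃+ω₄ = 1.5000  →  ωz = (0.06/1.2000)·1.5000 = 0.0750

(0.0675, -0.0075, 0.0750)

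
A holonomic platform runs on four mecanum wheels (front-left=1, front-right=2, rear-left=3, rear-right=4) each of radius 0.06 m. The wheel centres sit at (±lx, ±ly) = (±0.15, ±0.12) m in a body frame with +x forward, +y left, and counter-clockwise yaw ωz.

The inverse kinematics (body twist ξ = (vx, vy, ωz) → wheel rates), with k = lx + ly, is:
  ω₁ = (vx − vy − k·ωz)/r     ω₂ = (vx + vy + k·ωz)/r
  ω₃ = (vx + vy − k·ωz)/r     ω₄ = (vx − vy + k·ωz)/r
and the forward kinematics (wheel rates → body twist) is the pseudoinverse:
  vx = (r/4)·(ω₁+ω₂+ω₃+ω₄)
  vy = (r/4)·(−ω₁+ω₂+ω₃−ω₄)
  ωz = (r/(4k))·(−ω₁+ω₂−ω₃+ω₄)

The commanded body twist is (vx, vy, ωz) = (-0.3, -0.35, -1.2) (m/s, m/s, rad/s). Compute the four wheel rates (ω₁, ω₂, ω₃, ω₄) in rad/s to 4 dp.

k = lx + ly = 0.15 + 0.12 = 0.2700;  k·ωz = 0.2700·-1.2 = -0.3240
ω₁ (FL) = (vx − vy − k·ωz)/r = 0.3740/0.06 = 6.2333
ω₂ (FR) = (vx + vy + k·ωz)/r = -0.9740/0.06 = -16.2333
ω₃ (RL) = (vx + vy − k·ωz)/r = -0.3260/0.06 = -5.4333
ω₄ (RR) = (vx − vy + k·ωz)/r = -0.2740/0.06 = -4.5667

(6.2333, -16.2333, -5.4333, -4.5667)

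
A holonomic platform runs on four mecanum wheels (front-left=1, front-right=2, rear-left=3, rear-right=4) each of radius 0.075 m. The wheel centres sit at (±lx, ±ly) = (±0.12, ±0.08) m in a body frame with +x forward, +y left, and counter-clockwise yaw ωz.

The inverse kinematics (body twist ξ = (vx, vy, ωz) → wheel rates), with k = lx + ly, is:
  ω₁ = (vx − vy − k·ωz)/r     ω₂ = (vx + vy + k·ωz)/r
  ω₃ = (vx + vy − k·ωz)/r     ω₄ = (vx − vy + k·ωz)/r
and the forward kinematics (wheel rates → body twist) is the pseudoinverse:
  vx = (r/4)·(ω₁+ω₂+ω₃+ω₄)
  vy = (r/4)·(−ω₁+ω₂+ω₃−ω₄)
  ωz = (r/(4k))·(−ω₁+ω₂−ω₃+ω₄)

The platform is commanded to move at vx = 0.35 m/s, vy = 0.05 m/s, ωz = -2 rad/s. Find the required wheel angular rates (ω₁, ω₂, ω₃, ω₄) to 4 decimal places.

k = lx + ly = 0.12 + 0.08 = 0.2000;  k·ωz = 0.2000·-2 = -0.4000
ω₁ (FL) = (vx − vy − k·ωz)/r = 0.7000/0.075 = 9.3333
ω₂ (FR) = (vx + vy + k·ωz)/r = 0.0000/0.075 = 0.0000
ω₃ (RL) = (vx + vy − k·ωz)/r = 0.8000/0.075 = 10.6667
ω₄ (RR) = (vx − vy + k·ωz)/r = -0.1000/0.075 = -1.3333

(9.3333, 0.0000, 10.6667, -1.3333)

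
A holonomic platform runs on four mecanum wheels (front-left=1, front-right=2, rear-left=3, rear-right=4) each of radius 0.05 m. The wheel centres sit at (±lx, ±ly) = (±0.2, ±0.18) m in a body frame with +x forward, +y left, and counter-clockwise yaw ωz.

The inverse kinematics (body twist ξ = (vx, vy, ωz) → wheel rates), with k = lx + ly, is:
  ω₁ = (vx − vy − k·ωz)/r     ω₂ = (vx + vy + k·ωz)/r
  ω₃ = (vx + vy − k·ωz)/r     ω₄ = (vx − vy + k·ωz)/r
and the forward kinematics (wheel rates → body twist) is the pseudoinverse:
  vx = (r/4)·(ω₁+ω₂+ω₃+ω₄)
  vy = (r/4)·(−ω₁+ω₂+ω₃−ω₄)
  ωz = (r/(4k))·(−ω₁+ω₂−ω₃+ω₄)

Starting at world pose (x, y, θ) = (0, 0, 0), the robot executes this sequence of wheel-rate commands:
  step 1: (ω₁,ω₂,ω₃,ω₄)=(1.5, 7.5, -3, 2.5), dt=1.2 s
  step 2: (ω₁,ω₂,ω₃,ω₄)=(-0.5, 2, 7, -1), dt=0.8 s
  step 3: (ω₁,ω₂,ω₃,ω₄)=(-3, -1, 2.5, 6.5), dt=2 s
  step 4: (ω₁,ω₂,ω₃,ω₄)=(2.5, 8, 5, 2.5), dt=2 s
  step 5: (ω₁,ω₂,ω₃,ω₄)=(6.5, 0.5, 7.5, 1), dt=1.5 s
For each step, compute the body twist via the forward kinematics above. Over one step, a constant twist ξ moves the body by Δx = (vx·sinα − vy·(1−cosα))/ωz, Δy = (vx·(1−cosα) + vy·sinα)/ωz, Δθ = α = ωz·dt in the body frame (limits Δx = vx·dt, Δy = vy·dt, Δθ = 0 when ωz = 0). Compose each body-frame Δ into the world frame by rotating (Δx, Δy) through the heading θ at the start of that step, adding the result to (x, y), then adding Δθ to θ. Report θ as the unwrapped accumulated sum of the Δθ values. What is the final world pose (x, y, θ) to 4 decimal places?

(0.6853, 0.8071, 0.2845)

step 1: ξ=(vx,vy,ωz)=(0.1062, 0.0062, 0.3783), dt=1.2 → body Δ=(0.1215, 0.0357, 0.4539) → world pose (0.1215, 0.0357, 0.4539)
step 2: ξ=(vx,vy,ωz)=(0.0938, 0.1313, -0.1809), dt=0.8 → body Δ=(0.0823, 0.0992, -0.1447) → world pose (0.1520, 0.1610, 0.3092)
step 3: ξ=(vx,vy,ωz)=(0.0625, -0.0250, 0.1974), dt=2.0 → body Δ=(0.1315, -0.0244, 0.3947) → world pose (0.2847, 0.1778, 0.7039)
step 4: ξ=(vx,vy,ωz)=(0.2250, 0.1000, 0.0987), dt=2.0 → body Δ=(0.4274, 0.2430, 0.1974) → world pose (0.4532, 0.6396, 0.9013)
step 5: ξ=(vx,vy,ωz)=(0.1938, 0.0062, -0.4112), dt=1.5 → body Δ=(0.2753, -0.0780, -0.6168) → world pose (0.6853, 0.8071, 0.2845)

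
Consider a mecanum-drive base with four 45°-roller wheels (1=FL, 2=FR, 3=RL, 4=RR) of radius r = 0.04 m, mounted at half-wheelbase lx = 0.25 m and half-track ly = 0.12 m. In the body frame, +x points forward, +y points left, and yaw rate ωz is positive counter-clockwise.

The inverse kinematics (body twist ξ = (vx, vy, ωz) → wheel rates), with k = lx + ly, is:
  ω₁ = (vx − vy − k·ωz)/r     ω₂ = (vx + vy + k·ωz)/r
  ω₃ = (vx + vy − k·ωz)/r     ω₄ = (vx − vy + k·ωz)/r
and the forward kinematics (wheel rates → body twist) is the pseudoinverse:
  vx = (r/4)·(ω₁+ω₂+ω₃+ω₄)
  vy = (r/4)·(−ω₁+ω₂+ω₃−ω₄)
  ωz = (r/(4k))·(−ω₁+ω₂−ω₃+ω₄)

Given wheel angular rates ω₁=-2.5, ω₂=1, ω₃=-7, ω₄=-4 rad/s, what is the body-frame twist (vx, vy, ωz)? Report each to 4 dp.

k = lx + ly = 0.25 + 0.12 = 0.3700
ω₁+ω₂+ω₃+ω₄ = -12.5000  →  vx = (0.04/4)·-12.5000 = -0.1250
−ω₁+ω₂+ω₃−ω₄ = 0.5000  →  vy = (0.04/4)·0.5000 = 0.0050
−ω₁+ω₂−ω₃+ω₄ = 6.5000  →  ωz = (0.04/1.4800)·6.5000 = 0.1757

(-0.1250, 0.0050, 0.1757)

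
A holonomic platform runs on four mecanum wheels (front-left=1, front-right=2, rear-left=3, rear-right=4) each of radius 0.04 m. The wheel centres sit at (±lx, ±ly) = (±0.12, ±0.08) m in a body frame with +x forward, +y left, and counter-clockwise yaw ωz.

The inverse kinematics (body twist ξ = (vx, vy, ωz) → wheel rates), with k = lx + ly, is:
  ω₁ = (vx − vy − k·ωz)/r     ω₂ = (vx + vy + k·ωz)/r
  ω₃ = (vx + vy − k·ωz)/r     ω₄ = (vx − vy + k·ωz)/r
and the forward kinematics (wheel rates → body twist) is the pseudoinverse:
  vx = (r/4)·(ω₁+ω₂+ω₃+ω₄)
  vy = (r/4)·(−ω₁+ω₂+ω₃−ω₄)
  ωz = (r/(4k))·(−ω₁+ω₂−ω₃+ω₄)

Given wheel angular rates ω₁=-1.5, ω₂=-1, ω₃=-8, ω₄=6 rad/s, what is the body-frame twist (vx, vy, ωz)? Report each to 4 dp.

k = lx + ly = 0.12 + 0.08 = 0.2000
ω₁+ω₂+ω₃+ω₄ = -4.5000  →  vx = (0.04/4)·-4.5000 = -0.0450
−ω₁+ω₂+ω₃−ω₄ = -13.5000  →  vy = (0.04/4)·-13.5000 = -0.1350
−ω₁+ω₂−ω₃+ω₄ = 14.5000  →  ωz = (0.04/0.8000)·14.5000 = 0.7250

(-0.0450, -0.1350, 0.7250)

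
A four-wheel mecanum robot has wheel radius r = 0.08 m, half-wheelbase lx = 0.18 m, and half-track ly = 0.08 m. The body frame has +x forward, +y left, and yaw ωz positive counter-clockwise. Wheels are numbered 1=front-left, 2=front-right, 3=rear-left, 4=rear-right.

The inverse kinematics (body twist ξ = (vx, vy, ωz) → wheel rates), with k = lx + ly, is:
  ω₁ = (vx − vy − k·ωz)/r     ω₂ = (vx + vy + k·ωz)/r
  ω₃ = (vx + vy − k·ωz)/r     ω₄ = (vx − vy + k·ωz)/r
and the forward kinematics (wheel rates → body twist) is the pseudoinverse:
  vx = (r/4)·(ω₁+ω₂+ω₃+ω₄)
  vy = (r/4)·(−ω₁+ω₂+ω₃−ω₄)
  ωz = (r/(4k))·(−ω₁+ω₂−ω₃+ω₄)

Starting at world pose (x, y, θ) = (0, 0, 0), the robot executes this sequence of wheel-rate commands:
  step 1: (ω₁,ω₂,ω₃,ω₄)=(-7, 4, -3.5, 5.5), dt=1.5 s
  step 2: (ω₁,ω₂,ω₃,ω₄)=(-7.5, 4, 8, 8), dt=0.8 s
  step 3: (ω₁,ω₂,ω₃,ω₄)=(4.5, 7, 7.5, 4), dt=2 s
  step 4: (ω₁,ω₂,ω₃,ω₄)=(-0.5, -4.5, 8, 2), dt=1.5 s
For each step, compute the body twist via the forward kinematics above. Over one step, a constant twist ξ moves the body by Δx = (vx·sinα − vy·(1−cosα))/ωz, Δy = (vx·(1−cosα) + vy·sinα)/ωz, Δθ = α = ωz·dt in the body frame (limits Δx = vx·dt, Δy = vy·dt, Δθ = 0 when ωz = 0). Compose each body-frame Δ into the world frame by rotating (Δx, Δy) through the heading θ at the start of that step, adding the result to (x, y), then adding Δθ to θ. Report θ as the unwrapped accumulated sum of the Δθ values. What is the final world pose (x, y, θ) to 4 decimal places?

(-1.3943, -0.0512, 1.7077)

step 1: ξ=(vx,vy,ωz)=(-0.0200, 0.0400, 1.5385), dt=1.5 → body Δ=(-0.0531, -0.0025, 2.3077) → world pose (-0.0531, -0.0025, 2.3077)
step 2: ξ=(vx,vy,ωz)=(0.2500, 0.2300, 0.8846), dt=0.8 → body Δ=(0.1213, 0.2369, 0.7077) → world pose (-0.3100, -0.0718, 3.0154)
step 3: ξ=(vx,vy,ωz)=(0.4600, 0.1200, -0.0769), dt=2.0 → body Δ=(0.9348, 0.1684, -0.1538) → world pose (-1.2586, -0.1213, 2.8615)
step 4: ξ=(vx,vy,ωz)=(0.1000, 0.0400, -0.7692), dt=1.5 → body Δ=(0.1498, -0.0298, -1.1538) → world pose (-1.3943, -0.0512, 1.7077)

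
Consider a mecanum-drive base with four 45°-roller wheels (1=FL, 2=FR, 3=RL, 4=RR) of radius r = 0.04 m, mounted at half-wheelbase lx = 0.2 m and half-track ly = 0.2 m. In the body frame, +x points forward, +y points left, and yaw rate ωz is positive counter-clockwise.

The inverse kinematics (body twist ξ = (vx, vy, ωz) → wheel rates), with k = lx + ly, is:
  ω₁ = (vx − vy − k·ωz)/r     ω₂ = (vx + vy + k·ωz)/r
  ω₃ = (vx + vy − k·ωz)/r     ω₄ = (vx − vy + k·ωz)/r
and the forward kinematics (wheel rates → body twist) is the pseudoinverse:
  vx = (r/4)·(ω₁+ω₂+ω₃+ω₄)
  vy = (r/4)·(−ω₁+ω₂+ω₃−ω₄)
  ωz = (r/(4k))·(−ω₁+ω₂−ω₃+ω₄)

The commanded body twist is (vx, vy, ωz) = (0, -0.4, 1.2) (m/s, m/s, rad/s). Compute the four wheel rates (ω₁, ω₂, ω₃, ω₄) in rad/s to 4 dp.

k = lx + ly = 0.2 + 0.2 = 0.4000;  k·ωz = 0.4000·1.2 = 0.4800
ω₁ (FL) = (vx − vy − k·ωz)/r = -0.0800/0.04 = -2.0000
ω₂ (FR) = (vx + vy + k·ωz)/r = 0.0800/0.04 = 2.0000
ω₃ (RL) = (vx + vy − k·ωz)/r = -0.8800/0.04 = -22.0000
ω₄ (RR) = (vx − vy + k·ωz)/r = 0.8800/0.04 = 22.0000

(-2.0000, 2.0000, -22.0000, 22.0000)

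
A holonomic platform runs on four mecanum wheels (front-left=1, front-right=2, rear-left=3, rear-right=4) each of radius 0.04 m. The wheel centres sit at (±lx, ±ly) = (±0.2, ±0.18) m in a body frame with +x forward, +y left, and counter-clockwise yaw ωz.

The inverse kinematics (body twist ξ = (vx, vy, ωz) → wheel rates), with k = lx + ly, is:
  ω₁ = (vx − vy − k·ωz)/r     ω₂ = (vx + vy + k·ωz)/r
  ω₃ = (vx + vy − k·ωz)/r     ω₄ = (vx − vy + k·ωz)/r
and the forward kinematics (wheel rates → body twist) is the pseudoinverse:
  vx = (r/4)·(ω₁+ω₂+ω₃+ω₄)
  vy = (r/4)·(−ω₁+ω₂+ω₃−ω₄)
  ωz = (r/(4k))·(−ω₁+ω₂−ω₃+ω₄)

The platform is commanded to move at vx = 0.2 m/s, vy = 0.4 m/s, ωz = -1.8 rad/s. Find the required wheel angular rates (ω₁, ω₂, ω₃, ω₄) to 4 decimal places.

k = lx + ly = 0.2 + 0.18 = 0.3800;  k·ωz = 0.3800·-1.8 = -0.6840
ω₁ (FL) = (vx − vy − k·ωz)/r = 0.4840/0.04 = 12.1000
ω₂ (FR) = (vx + vy + k·ωz)/r = -0.0840/0.04 = -2.1000
ω₃ (RL) = (vx + vy − k·ωz)/r = 1.2840/0.04 = 32.1000
ω₄ (RR) = (vx − vy + k·ωz)/r = -0.8840/0.04 = -22.1000

(12.1000, -2.1000, 32.1000, -22.1000)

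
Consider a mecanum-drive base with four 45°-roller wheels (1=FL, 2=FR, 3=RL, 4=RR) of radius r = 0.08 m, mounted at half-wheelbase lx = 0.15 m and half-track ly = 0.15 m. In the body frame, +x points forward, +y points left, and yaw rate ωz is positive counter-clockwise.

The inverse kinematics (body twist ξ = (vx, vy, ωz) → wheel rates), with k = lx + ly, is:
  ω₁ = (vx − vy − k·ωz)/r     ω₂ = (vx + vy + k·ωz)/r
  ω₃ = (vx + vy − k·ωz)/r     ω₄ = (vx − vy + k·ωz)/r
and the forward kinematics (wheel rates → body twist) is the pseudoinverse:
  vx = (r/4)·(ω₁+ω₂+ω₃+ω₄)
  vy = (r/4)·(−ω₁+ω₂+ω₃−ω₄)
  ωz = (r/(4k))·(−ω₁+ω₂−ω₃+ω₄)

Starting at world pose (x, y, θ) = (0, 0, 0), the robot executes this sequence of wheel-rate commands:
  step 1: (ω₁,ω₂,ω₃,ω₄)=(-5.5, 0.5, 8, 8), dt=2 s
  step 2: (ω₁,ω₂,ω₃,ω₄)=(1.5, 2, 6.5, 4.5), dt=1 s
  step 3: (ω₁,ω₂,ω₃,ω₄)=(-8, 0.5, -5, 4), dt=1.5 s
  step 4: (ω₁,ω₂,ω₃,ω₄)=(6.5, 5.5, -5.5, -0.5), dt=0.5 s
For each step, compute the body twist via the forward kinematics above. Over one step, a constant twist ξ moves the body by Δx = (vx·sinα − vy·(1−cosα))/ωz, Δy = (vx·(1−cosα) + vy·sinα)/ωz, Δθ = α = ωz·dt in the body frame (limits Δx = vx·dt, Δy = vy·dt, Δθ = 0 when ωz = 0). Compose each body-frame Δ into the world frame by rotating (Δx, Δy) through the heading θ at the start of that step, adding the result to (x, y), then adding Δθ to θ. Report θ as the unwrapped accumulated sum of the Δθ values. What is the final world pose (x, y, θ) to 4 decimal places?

(0.4821, 0.4763, 2.5833)

step 1: ξ=(vx,vy,ωz)=(0.2200, 0.1200, 0.4000), dt=2.0 → body Δ=(0.3036, 0.3820, 0.8000) → world pose (0.3036, 0.3820, 0.8000)
step 2: ξ=(vx,vy,ωz)=(0.2900, 0.0500, -0.1000), dt=1.0 → body Δ=(0.2920, 0.0354, -0.1000) → world pose (0.4816, 0.6162, 0.7000)
step 3: ξ=(vx,vy,ωz)=(-0.1700, -0.0100, 1.1667), dt=1.5 → body Δ=(-0.1333, -0.1801, 1.7500) → world pose (0.4957, 0.3926, 2.4500)
step 4: ξ=(vx,vy,ωz)=(0.1200, -0.1200, 0.2667), dt=0.5 → body Δ=(0.0638, -0.0558, 0.1333) → world pose (0.4821, 0.4763, 2.5833)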